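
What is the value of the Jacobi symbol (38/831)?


Compute (38/831) via quadratic reciprocity:
  pull out 2: (2/831) = +1  (since 831 mod 8 = 7)
  reciprocity: (19/831) -> -(831/19)
  reduce: (14/19)
  pull out 2: (2/19) = -1  (since 19 mod 8 = 3)
  reciprocity: (7/19) -> -(19/7)
  reduce: (5/7)
  reciprocity: (5/7) -> +(7/5)
  reduce: (2/5)
  pull out 2: (2/5) = -1  (since 5 mod 8 = 5)
  (1/5) = 1
Product of signs = 1

1


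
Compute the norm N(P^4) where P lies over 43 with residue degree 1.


N(P^a) = p^(a*f)
= 43^(4*1)
= 43^4
= 3418801

3418801


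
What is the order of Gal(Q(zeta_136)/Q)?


|Gal(Q(zeta_136)/Q)| = phi(136)
= 64

64


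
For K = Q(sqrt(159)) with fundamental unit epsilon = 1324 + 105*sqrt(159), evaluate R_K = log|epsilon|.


epsilon = 1324 + 105*sqrt(159)
= 2647.9996
R = ln(2647.9996)
= 7.8816

7.8816


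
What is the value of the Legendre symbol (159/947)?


p = 947 is prime, so compute (159/947) with the reciprocity algorithm (Jacobi-symbol steps: pull out 2s via (2/n), flip via reciprocity, reduce):
  reciprocity: (159/947) -> -(947/159)
  reduce: (152/159)
  pull out 2: (2/159) = +1  (since 159 mod 8 = 7)
  pull out 2: (2/159) = +1  (since 159 mod 8 = 7)
  pull out 2: (2/159) = +1  (since 159 mod 8 = 7)
  reciprocity: (19/159) -> -(159/19)
  reduce: (7/19)
  reciprocity: (7/19) -> -(19/7)
  reduce: (5/7)
  reciprocity: (5/7) -> +(7/5)
  reduce: (2/5)
  pull out 2: (2/5) = -1  (since 5 mod 8 = 5)
  (1/5) = 1
Product of signs = 1
(159/947) = 1

1


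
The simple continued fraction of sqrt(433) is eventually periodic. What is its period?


Run the CF algorithm for sqrt(433).
a_0 = floor(sqrt(433)) = 20; set m_0=0, q_0=1.
Recurrence: m' = q*a - m,  q' = (d - m'^2)/q,  a' = floor((a_0 + m')/q').
  step 1: m=20, q=33, a=1
  step 2: m=13, q=8, a=4
  step 3: m=19, q=9, a=4
  step 4: m=17, q=16, a=2
  step 5: m=15, q=13, a=2
  step 6: m=11, q=24, a=1
  step 7: m=13, q=11, a=3
  step 8: m=20, q=3, a=13
  step 9: m=19, q=24, a=1
  step 10: m=5, q=17, a=1
  step 11: m=12, q=17, a=1
  step 12: m=5, q=24, a=1
  step 13: m=19, q=3, a=13
  step 14: m=20, q=11, a=3
  step 15: m=13, q=24, a=1
  step 16: m=11, q=13, a=2
  step 17: m=15, q=16, a=2
  step 18: m=17, q=9, a=4
  step 19: m=19, q=8, a=4
  step 20: m=13, q=33, a=1
  step 21: m=20, q=1, a=40
a_21 = 2*a_0 = 40, so the period closes here.
sqrt(433) = [20; 1, 4, 4, 2, 2, 1, 3, 13, 1, 1, 1, 1, 13, 3, 1, 2, 2, 4, 4, 1, 40]
Period length = 21

21


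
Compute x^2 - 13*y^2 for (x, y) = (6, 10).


x^2 - d*y^2
= 6^2 - 13*10^2
= 36 - 1300
= -1264

-1264


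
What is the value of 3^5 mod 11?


p = 11 is prime and the exponent is (p-1)/2 = 5, so by Euler's criterion 3^5 = (3/11) = +1 or -1 mod 11.
Compute by square-and-multiply:
  5 = 4 + 1 (binary 101)
  Repeated squaring mod 11: 3^1 = 3, 3^2 = 9, 3^4 = 4
  3^5 = 3^4 * 3^1 = 4 * 3 mod 11
    4 * 3 = 12 = 1 mod 11
  3^5 = 1 mod 11
Result 1: 3 is a quadratic residue mod 11.
3^5 mod 11 = 1

1


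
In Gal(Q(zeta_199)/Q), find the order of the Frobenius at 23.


The Frobenius at p in Gal(Q(zeta_n)/Q) = (Z/nZ)* is the class of p, so its order is ord_199(23), the smallest k >= 1 with 23^k = 1 mod 199.
n = 199 = 199, phi(199) = 198; the order divides phi(n).
Divisors of 198: 1, 2, 3, 6, 9, 11, 18, 22, 33, 66, 99, 198
Repeated squaring mod 199: 23^1 = 23, 23^2 = 131, 23^4 = 47, 23^8 = 20, 23^16 = 2, 23^32 = 4, 23^64 = 16, 23^128 = 57
Test divisors in increasing order:
  k=1: 23^1 = 23 mod 199
  k=2: 23^2 = 131 mod 199
  k=3: 23^3 = 131 * 23 = 28 mod 199
  k=6: 23^6 = 47 * 131 = 187 mod 199
  k=9: 23^9 = 20 * 23 = 62 mod 199
  k=11: 23^11 = 20 * 131 * 23 = 162 mod 199
  k=18: 23^18 = 2 * 131 = 63 mod 199
  k=22: 23^22 = 2 * 47 * 131 = 175 mod 199
  k=33: 23^33 = 4 * 23 = 92 mod 199
  k=66: 23^66 = 16 * 131 = 106 mod 199
  k=99: 23^99 = 16 * 4 * 131 * 23 = 1 mod 199  <- first divisor giving 1
Order = 99

99


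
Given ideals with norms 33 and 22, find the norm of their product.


N(IJ) = N(I) * N(J)
= 33 * 22
= 726

726


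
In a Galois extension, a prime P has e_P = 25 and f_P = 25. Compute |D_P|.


|D_P| = e * f
= 25 * 25
= 625

625


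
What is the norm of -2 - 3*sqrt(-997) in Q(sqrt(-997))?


N(a + b*sqrt(d)) = a^2 - d*b^2
= (-2)^2 - (-997)*(-3)^2
= 4 + 8973
= 8977

8977


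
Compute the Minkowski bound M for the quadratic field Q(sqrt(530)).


d = 530, d mod 4 = 2, so disc(K) = 4d = 2120; |disc(K)| = 2120
Real quadratic field, so n = 2, s = r2 = 0, r1 = 2
M = (n!/n^n) * (4/pi)^s * sqrt(|disc(K)|) = (2!/2^2) * (4/pi)^0 * sqrt(2120)
= 0.5 * 1.000000 * 46.043458
= 23.0217

23.0217


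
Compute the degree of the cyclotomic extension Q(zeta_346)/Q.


The degree equals Euler's totient phi(346).
346 = 2 * 173
phi(346) = 172

172


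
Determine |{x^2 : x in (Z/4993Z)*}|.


For prime p, the number of non-zero quadratic residues is (p-1)/2.
= (4993-1)/2
= 2496

2496


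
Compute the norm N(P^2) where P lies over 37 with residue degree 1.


N(P^a) = p^(a*f)
= 37^(2*1)
= 37^2
= 1369

1369


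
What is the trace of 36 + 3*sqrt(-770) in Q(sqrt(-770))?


Tr(a + b*sqrt(d)) = (a + b*sqrt(d)) + (a - b*sqrt(d)) = 2a
= 2 * (36)
= 72

72


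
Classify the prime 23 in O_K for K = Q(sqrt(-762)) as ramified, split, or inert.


K = Q(sqrt(-762)). Since d mod 4 = 2, disc(K) = -3048.
Check p | disc: -3048 mod 23 = 11.
p does not divide disc. Compute Legendre symbol (d/p):
20^((23-1)/2) mod 23 = -1
(d/p) = -1, so p is inert: (p) stays prime with e=1, f=2, g=1.
Therefore p is inert.

inert


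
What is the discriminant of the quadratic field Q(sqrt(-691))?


For K = Q(sqrt(d)) with d squarefree: disc(K) = d if d = 1 mod 4, and disc(K) = 4d if d = 2 or 3 mod 4.
Here d = -691, and d mod 4 = 1.
d = 1 mod 4 (O_K = Z[(1+sqrt(d))/2]), so disc(K) = d = -691

-691


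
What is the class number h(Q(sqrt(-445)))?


K = Q(sqrt(-445)). d mod 4 = 3, so D = disc(K) = 4d = -1780
h(K) equals the number of primitive reduced positive-definite forms (a, b, c) = a*x^2 + b*x*y + c*y^2 with b^2 - 4ac = D,
where reduced means |b| <= a <= c, with b >= 0 whenever |b| = a or a = c, and primitive means gcd(a, b, c) = 1.
Reduced forces 3a^2 <= |D| = 1780, so 1 <= a <= 24; b must have the parity of D, and c = (b^2 - D)/(4a) must be an integer >= a.
Enumerate a = 1..24, b in [-a, a]:
  a=1: (1, 0, 445)  [1]
  a=2: (2, 2, 223)  [1]
  a=3..4: none
  a=5: (5, 0, 89)  [1]
  a=6..9: none
  a=10: (10, 10, 47)  [1]
  a=11..12: none
  a=13: (13, -12, 37), (13, 12, 37)  [2]
  a=14..18: none
  a=19: (19, -14, 26), (19, 14, 26)  [2]
  a=20..24: none
Total reduced forms: 1 + 1 + 1 + 1 + 2 + 2 = 8
h = 8

8


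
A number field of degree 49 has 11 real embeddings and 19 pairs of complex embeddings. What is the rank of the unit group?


By Dirichlet's unit theorem:
rank = r1 + r2 - 1
= 11 + 19 - 1
= 29

29


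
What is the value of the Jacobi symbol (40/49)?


Compute (40/49) via quadratic reciprocity:
  pull out 2: (2/49) = +1  (since 49 mod 8 = 1)
  pull out 2: (2/49) = +1  (since 49 mod 8 = 1)
  pull out 2: (2/49) = +1  (since 49 mod 8 = 1)
  reciprocity: (5/49) -> +(49/5)
  reduce: (4/5)
  pull out 2: (2/5) = -1  (since 5 mod 8 = 5)
  pull out 2: (2/5) = -1  (since 5 mod 8 = 5)
  (1/5) = 1
Product of signs = 1

1


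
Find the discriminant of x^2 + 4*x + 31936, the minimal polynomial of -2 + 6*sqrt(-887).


The element -2 + 6*sqrt(-887) has minimal polynomial:
x^2 + 4*x + 31936
Discriminant = (4)^2 - 4*(31936)
= 16 - 127744
= -127728

-127728


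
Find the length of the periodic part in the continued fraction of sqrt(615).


Run the CF algorithm for sqrt(615).
a_0 = floor(sqrt(615)) = 24; set m_0=0, q_0=1.
Recurrence: m' = q*a - m,  q' = (d - m'^2)/q,  a' = floor((a_0 + m')/q').
  step 1: m=24, q=39, a=1
  step 2: m=15, q=10, a=3
  step 3: m=15, q=39, a=1
  step 4: m=24, q=1, a=48
a_4 = 2*a_0 = 48, so the period closes here.
sqrt(615) = [24; 1, 3, 1, 48]
Period length = 4

4


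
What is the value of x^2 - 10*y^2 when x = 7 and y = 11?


x^2 - d*y^2
= 7^2 - 10*11^2
= 49 - 1210
= -1161

-1161


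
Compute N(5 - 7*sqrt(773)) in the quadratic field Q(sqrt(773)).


N(a + b*sqrt(d)) = a^2 - d*b^2
= (5)^2 - (773)*(-7)^2
= 25 - 37877
= -37852

-37852


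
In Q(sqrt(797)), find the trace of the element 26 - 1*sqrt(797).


Tr(a + b*sqrt(d)) = (a + b*sqrt(d)) + (a - b*sqrt(d)) = 2a
= 2 * (26)
= 52

52


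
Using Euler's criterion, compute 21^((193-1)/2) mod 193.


p = 193 is prime and the exponent is (p-1)/2 = 96, so by Euler's criterion 21^96 = (21/193) = +1 or -1 mod 193.
Compute by square-and-multiply:
  96 = 64 + 32 (binary 1100000)
  Repeated squaring mod 193: 21^1 = 21, 21^2 = 55, 21^4 = 130, 21^8 = 109, 21^16 = 108, 21^32 = 84, 21^64 = 108
  21^96 = 21^64 * 21^32 = 108 * 84 mod 193
    108 * 84 = 9072 = 1 mod 193
  21^96 = 1 mod 193
Result 1: 21 is a quadratic residue mod 193.
21^96 mod 193 = 1

1


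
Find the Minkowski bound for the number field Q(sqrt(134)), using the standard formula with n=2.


d = 134, d mod 4 = 2, so disc(K) = 4d = 536; |disc(K)| = 536
Real quadratic field, so n = 2, s = r2 = 0, r1 = 2
M = (n!/n^n) * (4/pi)^s * sqrt(|disc(K)|) = (2!/2^2) * (4/pi)^0 * sqrt(536)
= 0.5 * 1.000000 * 23.151674
= 11.5758

11.5758


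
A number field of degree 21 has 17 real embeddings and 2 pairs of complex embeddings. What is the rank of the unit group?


By Dirichlet's unit theorem:
rank = r1 + r2 - 1
= 17 + 2 - 1
= 18

18


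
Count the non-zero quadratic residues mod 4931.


For prime p, the number of non-zero quadratic residues is (p-1)/2.
= (4931-1)/2
= 2465

2465


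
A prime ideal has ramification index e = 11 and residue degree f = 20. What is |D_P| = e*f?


|D_P| = e * f
= 11 * 20
= 220

220


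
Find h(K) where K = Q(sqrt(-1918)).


K = Q(sqrt(-1918)). d mod 4 = 2, so D = disc(K) = 4d = -7672
h(K) equals the number of primitive reduced positive-definite forms (a, b, c) = a*x^2 + b*x*y + c*y^2 with b^2 - 4ac = D,
where reduced means |b| <= a <= c, with b >= 0 whenever |b| = a or a = c, and primitive means gcd(a, b, c) = 1.
Reduced forces 3a^2 <= |D| = 7672, so 1 <= a <= 50; b must have the parity of D, and c = (b^2 - D)/(4a) must be an integer >= a.
Enumerate a = 1..50, b in [-a, a]:
  a=1: (1, 0, 1918)  [1]
  a=2: (2, 0, 959)  [1]
  a=3..6: none
  a=7: (7, 0, 274)  [1]
  a=8..13: none
  a=14: (14, 0, 137)  [1]
  a=15..18: none
  a=19: (19, -2, 101), (19, 2, 101)  [2]
  a=20..28: none
  a=29: (29, -10, 67), (29, 10, 67)  [2]
  a=30: none
  a=31: (31, -4, 62), (31, 4, 62)  [2]
  a=32..37: none
  a=38: (38, -36, 59), (38, 36, 59)  [2]
  a=39..40: none
  a=41: (41, -6, 47), (41, 6, 47)  [2]
  a=42: none
  a=43: (43, -38, 53), (43, 38, 53)  [2]
  a=44..50: none
Total reduced forms: 1 + 1 + 1 + 1 + 2 + 2 + 2 + 2 + 2 + 2 = 16
h = 16

16


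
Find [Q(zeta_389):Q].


The degree equals Euler's totient phi(389).
389 = 389
phi(389) = 388

388


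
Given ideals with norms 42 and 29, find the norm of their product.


N(IJ) = N(I) * N(J)
= 42 * 29
= 1218

1218


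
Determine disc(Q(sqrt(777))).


For K = Q(sqrt(d)) with d squarefree: disc(K) = d if d = 1 mod 4, and disc(K) = 4d if d = 2 or 3 mod 4.
Here d = 777, and d mod 4 = 1.
d = 1 mod 4 (O_K = Z[(1+sqrt(d))/2]), so disc(K) = d = 777

777


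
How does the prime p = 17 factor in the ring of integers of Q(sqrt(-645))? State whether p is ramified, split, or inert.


K = Q(sqrt(-645)). Since d mod 4 = 3, disc(K) = -2580.
Check p | disc: -2580 mod 17 = 4.
p does not divide disc. Compute Legendre symbol (d/p):
1^((17-1)/2) mod 17 = 1
(d/p) = 1, so p splits: (p) = P*P' with e=1, f=1, g=2.
Therefore p is split.

split


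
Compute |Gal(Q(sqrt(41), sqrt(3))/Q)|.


The 2 square roots of distinct primes are multiplicatively independent over Q,
so [K:Q] = 2^2 and Gal(K/Q) is isomorphic to (Z/2Z)^2.
|Gal| = 2^2 = 4

4


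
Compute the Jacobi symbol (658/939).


Compute (658/939) via quadratic reciprocity:
  pull out 2: (2/939) = -1  (since 939 mod 8 = 3)
  reciprocity: (329/939) -> +(939/329)
  reduce: (281/329)
  reciprocity: (281/329) -> +(329/281)
  reduce: (48/281)
  pull out 2: (2/281) = +1  (since 281 mod 8 = 1)
  pull out 2: (2/281) = +1  (since 281 mod 8 = 1)
  pull out 2: (2/281) = +1  (since 281 mod 8 = 1)
  pull out 2: (2/281) = +1  (since 281 mod 8 = 1)
  reciprocity: (3/281) -> +(281/3)
  reduce: (2/3)
  pull out 2: (2/3) = -1  (since 3 mod 8 = 3)
  (1/3) = 1
Product of signs = 1

1


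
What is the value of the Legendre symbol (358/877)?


p = 877 is prime, so compute (358/877) with the reciprocity algorithm (Jacobi-symbol steps: pull out 2s via (2/n), flip via reciprocity, reduce):
  pull out 2: (2/877) = -1  (since 877 mod 8 = 5)
  reciprocity: (179/877) -> +(877/179)
  reduce: (161/179)
  reciprocity: (161/179) -> +(179/161)
  reduce: (18/161)
  pull out 2: (2/161) = +1  (since 161 mod 8 = 1)
  reciprocity: (9/161) -> +(161/9)
  reduce: (8/9)
  pull out 2: (2/9) = +1  (since 9 mod 8 = 1)
  pull out 2: (2/9) = +1  (since 9 mod 8 = 1)
  pull out 2: (2/9) = +1  (since 9 mod 8 = 1)
  (1/9) = 1
Product of signs = -1
(358/877) = -1

-1


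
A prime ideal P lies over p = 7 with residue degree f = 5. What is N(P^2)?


N(P^a) = p^(a*f)
= 7^(2*5)
= 7^10
= 282475249

282475249


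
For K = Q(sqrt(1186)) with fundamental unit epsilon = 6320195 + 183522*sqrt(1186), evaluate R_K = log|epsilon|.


epsilon = 6320195 + 183522*sqrt(1186)
= 1.2640e+07
R = ln(1.2640e+07)
= 16.3524

16.3524


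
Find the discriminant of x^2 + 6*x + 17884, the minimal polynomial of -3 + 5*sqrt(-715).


The element -3 + 5*sqrt(-715) has minimal polynomial:
x^2 + 6*x + 17884
Discriminant = (6)^2 - 4*(17884)
= 36 - 71536
= -71500

-71500


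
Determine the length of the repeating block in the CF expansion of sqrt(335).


Run the CF algorithm for sqrt(335).
a_0 = floor(sqrt(335)) = 18; set m_0=0, q_0=1.
Recurrence: m' = q*a - m,  q' = (d - m'^2)/q,  a' = floor((a_0 + m')/q').
  step 1: m=18, q=11, a=3
  step 2: m=15, q=10, a=3
  step 3: m=15, q=11, a=3
  step 4: m=18, q=1, a=36
a_4 = 2*a_0 = 36, so the period closes here.
sqrt(335) = [18; 3, 3, 3, 36]
Period length = 4

4


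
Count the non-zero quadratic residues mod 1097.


For prime p, the number of non-zero quadratic residues is (p-1)/2.
= (1097-1)/2
= 548

548


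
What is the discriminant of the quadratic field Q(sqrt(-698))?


For K = Q(sqrt(d)) with d squarefree: disc(K) = d if d = 1 mod 4, and disc(K) = 4d if d = 2 or 3 mod 4.
Here d = -698, and d mod 4 = 2.
d = 2 mod 4, not 1 (O_K = Z[sqrt(d)]), so disc(K) = 4d = 4 * (-698) = -2792

-2792


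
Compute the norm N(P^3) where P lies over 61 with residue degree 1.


N(P^a) = p^(a*f)
= 61^(3*1)
= 61^3
= 226981

226981


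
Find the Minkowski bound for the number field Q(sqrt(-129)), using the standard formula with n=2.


d = -129, d mod 4 = 3, so disc(K) = 4d = -516; |disc(K)| = 516
Imaginary quadratic field, so n = 2, s = r2 = 1, r1 = 0
M = (n!/n^n) * (4/pi)^s * sqrt(|disc(K)|) = (2!/2^2) * (4/pi)^1 * sqrt(516)
= 0.5 * 1.273240 * 22.715633
= 14.4612

14.4612


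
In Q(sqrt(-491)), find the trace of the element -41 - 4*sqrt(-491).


Tr(a + b*sqrt(d)) = (a + b*sqrt(d)) + (a - b*sqrt(d)) = 2a
= 2 * (-41)
= -82

-82


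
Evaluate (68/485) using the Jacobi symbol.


Compute (68/485) via quadratic reciprocity:
  pull out 2: (2/485) = -1  (since 485 mod 8 = 5)
  pull out 2: (2/485) = -1  (since 485 mod 8 = 5)
  reciprocity: (17/485) -> +(485/17)
  reduce: (9/17)
  reciprocity: (9/17) -> +(17/9)
  reduce: (8/9)
  pull out 2: (2/9) = +1  (since 9 mod 8 = 1)
  pull out 2: (2/9) = +1  (since 9 mod 8 = 1)
  pull out 2: (2/9) = +1  (since 9 mod 8 = 1)
  (1/9) = 1
Product of signs = 1

1


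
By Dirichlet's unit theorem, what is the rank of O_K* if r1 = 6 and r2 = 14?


By Dirichlet's unit theorem:
rank = r1 + r2 - 1
= 6 + 14 - 1
= 19

19


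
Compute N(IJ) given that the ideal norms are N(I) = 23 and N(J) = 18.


N(IJ) = N(I) * N(J)
= 23 * 18
= 414

414


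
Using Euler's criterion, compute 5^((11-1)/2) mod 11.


p = 11 is prime and the exponent is (p-1)/2 = 5, so by Euler's criterion 5^5 = (5/11) = +1 or -1 mod 11.
Compute by square-and-multiply:
  5 = 4 + 1 (binary 101)
  Repeated squaring mod 11: 5^1 = 5, 5^2 = 3, 5^4 = 9
  5^5 = 5^4 * 5^1 = 9 * 5 mod 11
    9 * 5 = 45 = 1 mod 11
  5^5 = 1 mod 11
Result 1: 5 is a quadratic residue mod 11.
5^5 mod 11 = 1

1


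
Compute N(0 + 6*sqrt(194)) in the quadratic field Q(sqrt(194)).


N(a + b*sqrt(d)) = a^2 - d*b^2
= (0)^2 - (194)*(6)^2
= 0 - 6984
= -6984

-6984


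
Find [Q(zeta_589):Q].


The degree equals Euler's totient phi(589).
589 = 19 * 31
phi(589) = 540

540


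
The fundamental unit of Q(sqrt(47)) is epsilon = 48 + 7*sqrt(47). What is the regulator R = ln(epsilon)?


epsilon = 48 + 7*sqrt(47)
= 95.9896
R = ln(95.9896)
= 4.5642

4.5642


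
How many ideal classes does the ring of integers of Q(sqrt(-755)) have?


K = Q(sqrt(-755)). d mod 4 = 1, so D = disc(K) = d = -755
h(K) equals the number of primitive reduced positive-definite forms (a, b, c) = a*x^2 + b*x*y + c*y^2 with b^2 - 4ac = D,
where reduced means |b| <= a <= c, with b >= 0 whenever |b| = a or a = c, and primitive means gcd(a, b, c) = 1.
Reduced forces 3a^2 <= |D| = 755, so 1 <= a <= 15; b must have the parity of D, and c = (b^2 - D)/(4a) must be an integer >= a.
Enumerate a = 1..15, b in [-a, a]:
  a=1: (1, 1, 189)  [1]
  a=2: none
  a=3: (3, -1, 63), (3, 1, 63)  [2]
  a=4: none
  a=5: (5, 5, 39)  [1]
  a=6: none
  a=7: (7, -1, 27), (7, 1, 27)  [2]
  a=8: none
  a=9: (9, -1, 21), (9, 1, 21)  [2]
  a=10: none
  a=11: (11, -9, 19), (11, 9, 19)  [2]
  a=12: none
  a=13: (13, -5, 15), (13, 5, 15)  [2]
  a=14..15: none
Total reduced forms: 1 + 2 + 1 + 2 + 2 + 2 + 2 = 12
h = 12

12


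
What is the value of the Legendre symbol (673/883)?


p = 883 is prime, so compute (673/883) with the reciprocity algorithm (Jacobi-symbol steps: pull out 2s via (2/n), flip via reciprocity, reduce):
  reciprocity: (673/883) -> +(883/673)
  reduce: (210/673)
  pull out 2: (2/673) = +1  (since 673 mod 8 = 1)
  reciprocity: (105/673) -> +(673/105)
  reduce: (43/105)
  reciprocity: (43/105) -> +(105/43)
  reduce: (19/43)
  reciprocity: (19/43) -> -(43/19)
  reduce: (5/19)
  reciprocity: (5/19) -> +(19/5)
  reduce: (4/5)
  pull out 2: (2/5) = -1  (since 5 mod 8 = 5)
  pull out 2: (2/5) = -1  (since 5 mod 8 = 5)
  (1/5) = 1
Product of signs = -1
(673/883) = -1

-1


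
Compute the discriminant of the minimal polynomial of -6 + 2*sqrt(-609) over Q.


The element -6 + 2*sqrt(-609) has minimal polynomial:
x^2 + 12*x + 2472
Discriminant = (12)^2 - 4*(2472)
= 144 - 9888
= -9744

-9744


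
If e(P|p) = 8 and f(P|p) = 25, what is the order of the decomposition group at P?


|D_P| = e * f
= 8 * 25
= 200

200


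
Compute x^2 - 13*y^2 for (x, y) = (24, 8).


x^2 - d*y^2
= 24^2 - 13*8^2
= 576 - 832
= -256

-256


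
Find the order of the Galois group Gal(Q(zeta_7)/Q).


|Gal(Q(zeta_7)/Q)| = phi(7)
= 6

6


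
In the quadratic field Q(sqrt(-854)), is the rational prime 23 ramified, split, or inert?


K = Q(sqrt(-854)). Since d mod 4 = 2, disc(K) = -3416.
Check p | disc: -3416 mod 23 = 11.
p does not divide disc. Compute Legendre symbol (d/p):
20^((23-1)/2) mod 23 = -1
(d/p) = -1, so p is inert: (p) stays prime with e=1, f=2, g=1.
Therefore p is inert.

inert


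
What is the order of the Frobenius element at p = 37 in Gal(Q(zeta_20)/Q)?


The Frobenius at p in Gal(Q(zeta_n)/Q) = (Z/nZ)* is the class of p, so its order is ord_20(37), the smallest k >= 1 with 37^k = 1 mod 20.
n = 20 = 2^2 * 5, phi(20) = 8; the order divides phi(n).
Divisors of 8: 1, 2, 4, 8
Repeated squaring mod 20: 37^1 = 17, 37^2 = 9, 37^4 = 1, 37^8 = 1
Test divisors in increasing order:
  k=1: 37^1 = 17 mod 20
  k=2: 37^2 = 9 mod 20
  k=4: 37^4 = 1 mod 20  <- first divisor giving 1
Order = 4

4


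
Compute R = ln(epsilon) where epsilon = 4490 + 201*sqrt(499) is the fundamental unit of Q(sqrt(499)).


epsilon = 4490 + 201*sqrt(499)
= 8979.9999
R = ln(8979.9999)
= 9.1028

9.1028


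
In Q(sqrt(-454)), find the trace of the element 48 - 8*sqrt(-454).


Tr(a + b*sqrt(d)) = (a + b*sqrt(d)) + (a - b*sqrt(d)) = 2a
= 2 * (48)
= 96

96


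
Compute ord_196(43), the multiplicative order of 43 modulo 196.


We want ord_196(43), the smallest k >= 1 with 43^k = 1 mod 196.
n = 196 = 2^2 * 7^2, phi(196) = 84; the order divides phi(n).
Divisors of 84: 1, 2, 3, 4, 6, 7, 12, 14, 21, 28, 42, 84
Repeated squaring mod 196: 43^1 = 43, 43^2 = 85, 43^4 = 169, 43^8 = 141, 43^16 = 85, 43^32 = 169, 43^64 = 141
Test divisors in increasing order:
  k=1: 43^1 = 43 mod 196
  k=2: 43^2 = 85 mod 196
  k=3: 43^3 = 85 * 43 = 127 mod 196
  k=4: 43^4 = 169 mod 196
  k=6: 43^6 = 169 * 85 = 57 mod 196
  k=7: 43^7 = 169 * 85 * 43 = 99 mod 196
  k=12: 43^12 = 141 * 169 = 113 mod 196
  k=14: 43^14 = 141 * 169 * 85 = 1 mod 196  <- first divisor giving 1
Order = 14

14


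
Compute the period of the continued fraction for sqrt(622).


Run the CF algorithm for sqrt(622).
a_0 = floor(sqrt(622)) = 24; set m_0=0, q_0=1.
Recurrence: m' = q*a - m,  q' = (d - m'^2)/q,  a' = floor((a_0 + m')/q').
  step 1: m=24, q=46, a=1
  step 2: m=22, q=3, a=15
  step 3: m=23, q=31, a=1
  step 4: m=8, q=18, a=1
  step 5: m=10, q=29, a=1
  step 6: m=19, q=9, a=4
  step 7: m=17, q=37, a=1
  step 8: m=20, q=6, a=7
  step 9: m=22, q=23, a=2
  step 10: m=24, q=2, a=24
  step 11: m=24, q=23, a=2
  step 12: m=22, q=6, a=7
  step 13: m=20, q=37, a=1
  step 14: m=17, q=9, a=4
  step 15: m=19, q=29, a=1
  step 16: m=10, q=18, a=1
  step 17: m=8, q=31, a=1
  step 18: m=23, q=3, a=15
  step 19: m=22, q=46, a=1
  step 20: m=24, q=1, a=48
a_20 = 2*a_0 = 48, so the period closes here.
sqrt(622) = [24; 1, 15, 1, 1, 1, 4, 1, 7, 2, 24, 2, 7, 1, 4, 1, 1, 1, 15, 1, 48]
Period length = 20

20


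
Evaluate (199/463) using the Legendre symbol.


p = 463 is prime, so compute (199/463) with the reciprocity algorithm (Jacobi-symbol steps: pull out 2s via (2/n), flip via reciprocity, reduce):
  reciprocity: (199/463) -> -(463/199)
  reduce: (65/199)
  reciprocity: (65/199) -> +(199/65)
  reduce: (4/65)
  pull out 2: (2/65) = +1  (since 65 mod 8 = 1)
  pull out 2: (2/65) = +1  (since 65 mod 8 = 1)
  (1/65) = 1
Product of signs = -1
(199/463) = -1

-1


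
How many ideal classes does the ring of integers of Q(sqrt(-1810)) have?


K = Q(sqrt(-1810)). d mod 4 = 2, so D = disc(K) = 4d = -7240
h(K) equals the number of primitive reduced positive-definite forms (a, b, c) = a*x^2 + b*x*y + c*y^2 with b^2 - 4ac = D,
where reduced means |b| <= a <= c, with b >= 0 whenever |b| = a or a = c, and primitive means gcd(a, b, c) = 1.
Reduced forces 3a^2 <= |D| = 7240, so 1 <= a <= 49; b must have the parity of D, and c = (b^2 - D)/(4a) must be an integer >= a.
Enumerate a = 1..49, b in [-a, a]:
  a=1: (1, 0, 1810)  [1]
  a=2: (2, 0, 905)  [1]
  a=3..4: none
  a=5: (5, 0, 362)  [1]
  a=6..9: none
  a=10: (10, 0, 181)  [1]
  a=11: (11, -8, 166), (11, 8, 166)  [2]
  a=12: none
  a=13: (13, -12, 142), (13, 12, 142)  [2]
  a=14..16: none
  a=17: (17, -6, 107), (17, 6, 107)  [2]
  a=18..21: none
  a=22: (22, -8, 83), (22, 8, 83)  [2]
  a=23..25: none
  a=26: (26, -12, 71), (26, 12, 71)  [2]
  a=27..30: none
  a=31: (31, -18, 61), (31, 18, 61)  [2]
  a=32..33: none
  a=34: (34, -28, 59), (34, 28, 59)  [2]
  a=35..36: none
  a=37: (37, -30, 55), (37, 30, 55)  [2]
  a=38..49: none
Total reduced forms: 1 + 1 + 1 + 1 + 2 + 2 + 2 + 2 + 2 + 2 + 2 + 2 = 20
h = 20

20


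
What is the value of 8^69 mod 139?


p = 139 is prime and the exponent is (p-1)/2 = 69, so by Euler's criterion 8^69 = (8/139) = +1 or -1 mod 139.
Compute by square-and-multiply:
  69 = 64 + 4 + 1 (binary 1000101)
  Repeated squaring mod 139: 8^1 = 8, 8^2 = 64, 8^4 = 65, 8^8 = 55, 8^16 = 106, 8^32 = 116, 8^64 = 112
  8^69 = 8^64 * 8^4 * 8^1 = 112 * 65 * 8 mod 139
    112 * 65 = 7280 = 52 mod 139
    52 * 8 = 416 = 138 mod 139
  8^69 = 138 mod 139
Result 138 = p - 1 = -1 mod 139: 8 is a quadratic non-residue mod 139. As a residue in [0, p-1] the value is 138.
8^69 mod 139 = 138

138


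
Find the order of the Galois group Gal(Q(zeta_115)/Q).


|Gal(Q(zeta_115)/Q)| = phi(115)
= 88

88


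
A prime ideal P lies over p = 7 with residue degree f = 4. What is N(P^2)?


N(P^a) = p^(a*f)
= 7^(2*4)
= 7^8
= 5764801

5764801


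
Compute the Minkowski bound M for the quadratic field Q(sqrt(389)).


d = 389, d mod 4 = 1, so disc(K) = d = 389; |disc(K)| = 389
Real quadratic field, so n = 2, s = r2 = 0, r1 = 2
M = (n!/n^n) * (4/pi)^s * sqrt(|disc(K)|) = (2!/2^2) * (4/pi)^0 * sqrt(389)
= 0.5 * 1.000000 * 19.723083
= 9.8615

9.8615


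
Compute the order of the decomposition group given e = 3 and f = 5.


|D_P| = e * f
= 3 * 5
= 15

15


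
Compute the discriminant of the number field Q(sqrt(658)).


For K = Q(sqrt(d)) with d squarefree: disc(K) = d if d = 1 mod 4, and disc(K) = 4d if d = 2 or 3 mod 4.
Here d = 658, and d mod 4 = 2.
d = 2 mod 4, not 1 (O_K = Z[sqrt(d)]), so disc(K) = 4d = 4 * (658) = 2632

2632


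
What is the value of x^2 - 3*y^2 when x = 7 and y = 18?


x^2 - d*y^2
= 7^2 - 3*18^2
= 49 - 972
= -923

-923


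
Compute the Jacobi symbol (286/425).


Compute (286/425) via quadratic reciprocity:
  pull out 2: (2/425) = +1  (since 425 mod 8 = 1)
  reciprocity: (143/425) -> +(425/143)
  reduce: (139/143)
  reciprocity: (139/143) -> -(143/139)
  reduce: (4/139)
  pull out 2: (2/139) = -1  (since 139 mod 8 = 3)
  pull out 2: (2/139) = -1  (since 139 mod 8 = 3)
  (1/139) = 1
Product of signs = -1

-1


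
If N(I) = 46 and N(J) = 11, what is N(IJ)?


N(IJ) = N(I) * N(J)
= 46 * 11
= 506

506


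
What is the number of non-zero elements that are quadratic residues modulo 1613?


For prime p, the number of non-zero quadratic residues is (p-1)/2.
= (1613-1)/2
= 806

806


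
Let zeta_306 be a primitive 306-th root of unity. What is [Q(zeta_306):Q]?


The degree equals Euler's totient phi(306).
306 = 2 * 3^2 * 17
phi(306) = 96

96


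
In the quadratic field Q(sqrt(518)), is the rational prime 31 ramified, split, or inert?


K = Q(sqrt(518)). Since d mod 4 = 2, disc(K) = 2072.
Check p | disc: 2072 mod 31 = 26.
p does not divide disc. Compute Legendre symbol (d/p):
22^((31-1)/2) mod 31 = -1
(d/p) = -1, so p is inert: (p) stays prime with e=1, f=2, g=1.
Therefore p is inert.

inert


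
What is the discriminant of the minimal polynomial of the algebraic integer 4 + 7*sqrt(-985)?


The element 4 + 7*sqrt(-985) has minimal polynomial:
x^2 - 8*x + 48281
Discriminant = (-8)^2 - 4*(48281)
= 64 - 193124
= -193060

-193060


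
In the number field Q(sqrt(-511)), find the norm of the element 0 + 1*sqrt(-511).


N(a + b*sqrt(d)) = a^2 - d*b^2
= (0)^2 - (-511)*(1)^2
= 0 + 511
= 511

511


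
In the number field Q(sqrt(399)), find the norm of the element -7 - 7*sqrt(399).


N(a + b*sqrt(d)) = a^2 - d*b^2
= (-7)^2 - (399)*(-7)^2
= 49 - 19551
= -19502

-19502


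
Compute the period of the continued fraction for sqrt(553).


Run the CF algorithm for sqrt(553).
a_0 = floor(sqrt(553)) = 23; set m_0=0, q_0=1.
Recurrence: m' = q*a - m,  q' = (d - m'^2)/q,  a' = floor((a_0 + m')/q').
  step 1: m=23, q=24, a=1
  step 2: m=1, q=23, a=1
  step 3: m=22, q=3, a=15
  step 4: m=23, q=8, a=5
  step 5: m=17, q=33, a=1
  step 6: m=16, q=9, a=4
  step 7: m=20, q=17, a=2
  step 8: m=14, q=21, a=1
  step 9: m=7, q=24, a=1
  step 10: m=17, q=11, a=3
  step 11: m=16, q=27, a=1
  step 12: m=11, q=16, a=2
  step 13: m=21, q=7, a=6
  step 14: m=21, q=16, a=2
  step 15: m=11, q=27, a=1
  step 16: m=16, q=11, a=3
  step 17: m=17, q=24, a=1
  step 18: m=7, q=21, a=1
  step 19: m=14, q=17, a=2
  step 20: m=20, q=9, a=4
  step 21: m=16, q=33, a=1
  step 22: m=17, q=8, a=5
  step 23: m=23, q=3, a=15
  step 24: m=22, q=23, a=1
  step 25: m=1, q=24, a=1
  step 26: m=23, q=1, a=46
a_26 = 2*a_0 = 46, so the period closes here.
sqrt(553) = [23; 1, 1, 15, 5, 1, 4, 2, 1, 1, 3, 1, 2, 6, 2, 1, 3, 1, 1, 2, 4, 1, 5, 15, 1, 1, 46]
Period length = 26

26


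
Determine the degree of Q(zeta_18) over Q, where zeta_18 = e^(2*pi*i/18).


The degree equals Euler's totient phi(18).
18 = 2 * 3^2
phi(18) = 6

6


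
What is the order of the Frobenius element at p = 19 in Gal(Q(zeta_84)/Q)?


The Frobenius at p in Gal(Q(zeta_n)/Q) = (Z/nZ)* is the class of p, so its order is ord_84(19), the smallest k >= 1 with 19^k = 1 mod 84.
n = 84 = 2^2 * 3 * 7, phi(84) = 24; the order divides phi(n).
Divisors of 24: 1, 2, 3, 4, 6, 8, 12, 24
Repeated squaring mod 84: 19^1 = 19, 19^2 = 25, 19^4 = 37, 19^8 = 25, 19^16 = 37
Test divisors in increasing order:
  k=1: 19^1 = 19 mod 84
  k=2: 19^2 = 25 mod 84
  k=3: 19^3 = 25 * 19 = 55 mod 84
  k=4: 19^4 = 37 mod 84
  k=6: 19^6 = 37 * 25 = 1 mod 84  <- first divisor giving 1
Order = 6

6


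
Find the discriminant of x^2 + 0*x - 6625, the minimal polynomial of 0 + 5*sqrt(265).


The element 0 + 5*sqrt(265) has minimal polynomial:
x^2 + 0*x - 6625
Discriminant = (0)^2 - 4*(-6625)
= 0 + 26500
= 26500

26500


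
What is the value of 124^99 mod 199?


p = 199 is prime and the exponent is (p-1)/2 = 99, so by Euler's criterion 124^99 = (124/199) = +1 or -1 mod 199.
Compute by square-and-multiply:
  99 = 64 + 32 + 2 + 1 (binary 1100011)
  Repeated squaring mod 199: 124^1 = 124, 124^2 = 53, 124^4 = 23, 124^8 = 131, 124^16 = 47, 124^32 = 20, 124^64 = 2
  124^99 = 124^64 * 124^32 * 124^2 * 124^1 = 2 * 20 * 53 * 124 mod 199
    2 * 20 = 40 = 40 mod 199
    40 * 53 = 2120 = 130 mod 199
    130 * 124 = 16120 = 1 mod 199
  124^99 = 1 mod 199
Result 1: 124 is a quadratic residue mod 199.
124^99 mod 199 = 1

1


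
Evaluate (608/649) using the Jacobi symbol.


Compute (608/649) via quadratic reciprocity:
  pull out 2: (2/649) = +1  (since 649 mod 8 = 1)
  pull out 2: (2/649) = +1  (since 649 mod 8 = 1)
  pull out 2: (2/649) = +1  (since 649 mod 8 = 1)
  pull out 2: (2/649) = +1  (since 649 mod 8 = 1)
  pull out 2: (2/649) = +1  (since 649 mod 8 = 1)
  reciprocity: (19/649) -> +(649/19)
  reduce: (3/19)
  reciprocity: (3/19) -> -(19/3)
  reduce: (1/3)
  (1/3) = 1
Product of signs = -1

-1


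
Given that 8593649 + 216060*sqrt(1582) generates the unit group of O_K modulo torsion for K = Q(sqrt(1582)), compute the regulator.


epsilon = 8593649 + 216060*sqrt(1582)
= 1.7187e+07
R = ln(1.7187e+07)
= 16.6597

16.6597


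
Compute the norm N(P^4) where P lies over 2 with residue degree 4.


N(P^a) = p^(a*f)
= 2^(4*4)
= 2^16
= 65536

65536


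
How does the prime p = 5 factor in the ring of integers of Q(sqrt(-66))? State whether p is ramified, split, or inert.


K = Q(sqrt(-66)). Since d mod 4 = 2, disc(K) = -264.
Check p | disc: -264 mod 5 = 1.
p does not divide disc. Compute Legendre symbol (d/p):
4^((5-1)/2) mod 5 = 1
(d/p) = 1, so p splits: (p) = P*P' with e=1, f=1, g=2.
Therefore p is split.

split


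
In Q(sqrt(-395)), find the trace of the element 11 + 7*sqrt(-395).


Tr(a + b*sqrt(d)) = (a + b*sqrt(d)) + (a - b*sqrt(d)) = 2a
= 2 * (11)
= 22

22


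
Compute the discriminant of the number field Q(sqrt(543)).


For K = Q(sqrt(d)) with d squarefree: disc(K) = d if d = 1 mod 4, and disc(K) = 4d if d = 2 or 3 mod 4.
Here d = 543, and d mod 4 = 3.
d = 3 mod 4, not 1 (O_K = Z[sqrt(d)]), so disc(K) = 4d = 4 * (543) = 2172

2172


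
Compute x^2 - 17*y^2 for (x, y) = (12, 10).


x^2 - d*y^2
= 12^2 - 17*10^2
= 144 - 1700
= -1556

-1556


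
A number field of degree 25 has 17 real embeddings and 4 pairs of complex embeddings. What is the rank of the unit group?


By Dirichlet's unit theorem:
rank = r1 + r2 - 1
= 17 + 4 - 1
= 20

20


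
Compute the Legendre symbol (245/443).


p = 443 is prime, so compute (245/443) with the reciprocity algorithm (Jacobi-symbol steps: pull out 2s via (2/n), flip via reciprocity, reduce):
  reciprocity: (245/443) -> +(443/245)
  reduce: (198/245)
  pull out 2: (2/245) = -1  (since 245 mod 8 = 5)
  reciprocity: (99/245) -> +(245/99)
  reduce: (47/99)
  reciprocity: (47/99) -> -(99/47)
  reduce: (5/47)
  reciprocity: (5/47) -> +(47/5)
  reduce: (2/5)
  pull out 2: (2/5) = -1  (since 5 mod 8 = 5)
  (1/5) = 1
Product of signs = -1
(245/443) = -1

-1


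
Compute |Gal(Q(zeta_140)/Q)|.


|Gal(Q(zeta_140)/Q)| = phi(140)
= 48

48


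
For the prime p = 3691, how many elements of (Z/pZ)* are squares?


For prime p, the number of non-zero quadratic residues is (p-1)/2.
= (3691-1)/2
= 1845

1845


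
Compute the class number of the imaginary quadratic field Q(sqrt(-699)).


K = Q(sqrt(-699)). d mod 4 = 1, so D = disc(K) = d = -699
h(K) equals the number of primitive reduced positive-definite forms (a, b, c) = a*x^2 + b*x*y + c*y^2 with b^2 - 4ac = D,
where reduced means |b| <= a <= c, with b >= 0 whenever |b| = a or a = c, and primitive means gcd(a, b, c) = 1.
Reduced forces 3a^2 <= |D| = 699, so 1 <= a <= 15; b must have the parity of D, and c = (b^2 - D)/(4a) must be an integer >= a.
Enumerate a = 1..15, b in [-a, a]:
  a=1: (1, 1, 175)  [1]
  a=2: none
  a=3: (3, 3, 59)  [1]
  a=4: none
  a=5: (5, -1, 35), (5, 1, 35)  [2]
  a=6: none
  a=7: (7, -1, 25), (7, 1, 25)  [2]
  a=8..10: none
  a=11: (11, -7, 17), (11, 7, 17)  [2]
  a=12: none
  a=13: (13, -9, 15), (13, 9, 15)  [2]
  a=14..15: none
Total reduced forms: 1 + 1 + 2 + 2 + 2 + 2 = 10
h = 10

10


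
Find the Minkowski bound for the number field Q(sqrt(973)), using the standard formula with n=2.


d = 973, d mod 4 = 1, so disc(K) = d = 973; |disc(K)| = 973
Real quadratic field, so n = 2, s = r2 = 0, r1 = 2
M = (n!/n^n) * (4/pi)^s * sqrt(|disc(K)|) = (2!/2^2) * (4/pi)^0 * sqrt(973)
= 0.5 * 1.000000 * 31.192948
= 15.5965

15.5965


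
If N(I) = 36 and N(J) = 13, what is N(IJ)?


N(IJ) = N(I) * N(J)
= 36 * 13
= 468

468


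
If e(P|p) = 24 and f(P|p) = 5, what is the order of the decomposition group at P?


|D_P| = e * f
= 24 * 5
= 120

120


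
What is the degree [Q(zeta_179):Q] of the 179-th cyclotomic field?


The degree equals Euler's totient phi(179).
179 = 179
phi(179) = 178

178


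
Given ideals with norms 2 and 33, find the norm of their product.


N(IJ) = N(I) * N(J)
= 2 * 33
= 66

66


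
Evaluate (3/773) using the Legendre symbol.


p = 773 is prime, so compute (3/773) with the reciprocity algorithm (Jacobi-symbol steps: pull out 2s via (2/n), flip via reciprocity, reduce):
  reciprocity: (3/773) -> +(773/3)
  reduce: (2/3)
  pull out 2: (2/3) = -1  (since 3 mod 8 = 3)
  (1/3) = 1
Product of signs = -1
(3/773) = -1

-1


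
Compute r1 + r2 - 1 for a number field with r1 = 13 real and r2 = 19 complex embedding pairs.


By Dirichlet's unit theorem:
rank = r1 + r2 - 1
= 13 + 19 - 1
= 31

31


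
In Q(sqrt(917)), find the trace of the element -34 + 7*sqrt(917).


Tr(a + b*sqrt(d)) = (a + b*sqrt(d)) + (a - b*sqrt(d)) = 2a
= 2 * (-34)
= -68

-68


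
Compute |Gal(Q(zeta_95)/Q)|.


|Gal(Q(zeta_95)/Q)| = phi(95)
= 72

72


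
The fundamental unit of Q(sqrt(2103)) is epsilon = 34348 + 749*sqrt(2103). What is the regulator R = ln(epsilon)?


epsilon = 34348 + 749*sqrt(2103)
= 68696.0000
R = ln(68696.0000)
= 11.1374

11.1374


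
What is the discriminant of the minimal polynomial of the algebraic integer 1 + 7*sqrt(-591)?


The element 1 + 7*sqrt(-591) has minimal polynomial:
x^2 - 2*x + 28960
Discriminant = (-2)^2 - 4*(28960)
= 4 - 115840
= -115836

-115836


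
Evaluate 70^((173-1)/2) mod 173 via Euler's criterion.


p = 173 is prime and the exponent is (p-1)/2 = 86, so by Euler's criterion 70^86 = (70/173) = +1 or -1 mod 173.
Compute by square-and-multiply:
  86 = 64 + 16 + 4 + 2 (binary 1010110)
  Repeated squaring mod 173: 70^1 = 70, 70^2 = 56, 70^4 = 22, 70^8 = 138, 70^16 = 14, 70^32 = 23, 70^64 = 10
  70^86 = 70^64 * 70^16 * 70^4 * 70^2 = 10 * 14 * 22 * 56 mod 173
    10 * 14 = 140 = 140 mod 173
    140 * 22 = 3080 = 139 mod 173
    139 * 56 = 7784 = 172 mod 173
  70^86 = 172 mod 173
Result 172 = p - 1 = -1 mod 173: 70 is a quadratic non-residue mod 173. As a residue in [0, p-1] the value is 172.
70^86 mod 173 = 172

172


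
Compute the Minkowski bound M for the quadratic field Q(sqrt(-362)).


d = -362, d mod 4 = 2, so disc(K) = 4d = -1448; |disc(K)| = 1448
Imaginary quadratic field, so n = 2, s = r2 = 1, r1 = 0
M = (n!/n^n) * (4/pi)^s * sqrt(|disc(K)|) = (2!/2^2) * (4/pi)^1 * sqrt(1448)
= 0.5 * 1.273240 * 38.052595
= 24.2250

24.2250


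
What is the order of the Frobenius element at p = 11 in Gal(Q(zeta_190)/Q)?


The Frobenius at p in Gal(Q(zeta_n)/Q) = (Z/nZ)* is the class of p, so its order is ord_190(11), the smallest k >= 1 with 11^k = 1 mod 190.
n = 190 = 2 * 5 * 19, phi(190) = 72; the order divides phi(n).
Divisors of 72: 1, 2, 3, 4, 6, 8, 9, 12, 18, 24, 36, 72
Repeated squaring mod 190: 11^1 = 11, 11^2 = 121, 11^4 = 11, 11^8 = 121, 11^16 = 11, 11^32 = 121, 11^64 = 11
Test divisors in increasing order:
  k=1: 11^1 = 11 mod 190
  k=2: 11^2 = 121 mod 190
  k=3: 11^3 = 121 * 11 = 1 mod 190  <- first divisor giving 1
Order = 3

3


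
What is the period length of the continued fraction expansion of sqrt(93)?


Run the CF algorithm for sqrt(93).
a_0 = floor(sqrt(93)) = 9; set m_0=0, q_0=1.
Recurrence: m' = q*a - m,  q' = (d - m'^2)/q,  a' = floor((a_0 + m')/q').
  step 1: m=9, q=12, a=1
  step 2: m=3, q=7, a=1
  step 3: m=4, q=11, a=1
  step 4: m=7, q=4, a=4
  step 5: m=9, q=3, a=6
  step 6: m=9, q=4, a=4
  step 7: m=7, q=11, a=1
  step 8: m=4, q=7, a=1
  step 9: m=3, q=12, a=1
  step 10: m=9, q=1, a=18
a_10 = 2*a_0 = 18, so the period closes here.
sqrt(93) = [9; 1, 1, 1, 4, 6, 4, 1, 1, 1, 18]
Period length = 10

10


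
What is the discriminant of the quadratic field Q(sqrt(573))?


For K = Q(sqrt(d)) with d squarefree: disc(K) = d if d = 1 mod 4, and disc(K) = 4d if d = 2 or 3 mod 4.
Here d = 573, and d mod 4 = 1.
d = 1 mod 4 (O_K = Z[(1+sqrt(d))/2]), so disc(K) = d = 573

573


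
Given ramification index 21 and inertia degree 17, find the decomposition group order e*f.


|D_P| = e * f
= 21 * 17
= 357

357


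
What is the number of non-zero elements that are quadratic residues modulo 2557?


For prime p, the number of non-zero quadratic residues is (p-1)/2.
= (2557-1)/2
= 1278

1278


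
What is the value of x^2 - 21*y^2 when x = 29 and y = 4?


x^2 - d*y^2
= 29^2 - 21*4^2
= 841 - 336
= 505

505


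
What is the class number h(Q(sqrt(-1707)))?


K = Q(sqrt(-1707)). d mod 4 = 1, so D = disc(K) = d = -1707
h(K) equals the number of primitive reduced positive-definite forms (a, b, c) = a*x^2 + b*x*y + c*y^2 with b^2 - 4ac = D,
where reduced means |b| <= a <= c, with b >= 0 whenever |b| = a or a = c, and primitive means gcd(a, b, c) = 1.
Reduced forces 3a^2 <= |D| = 1707, so 1 <= a <= 23; b must have the parity of D, and c = (b^2 - D)/(4a) must be an integer >= a.
Enumerate a = 1..23, b in [-a, a]:
  a=1: (1, 1, 427)  [1]
  a=2: none
  a=3: (3, 3, 143)  [1]
  a=4..6: none
  a=7: (7, -1, 61), (7, 1, 61)  [2]
  a=8..10: none
  a=11: (11, -3, 39), (11, 3, 39)  [2]
  a=12: none
  a=13: (13, -3, 33), (13, 3, 33)  [2]
  a=14..20: none
  a=21: (21, -15, 23), (21, 15, 23)  [2]
  a=22..23: none
Total reduced forms: 1 + 1 + 2 + 2 + 2 + 2 = 10
h = 10

10


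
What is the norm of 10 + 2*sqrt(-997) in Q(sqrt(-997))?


N(a + b*sqrt(d)) = a^2 - d*b^2
= (10)^2 - (-997)*(2)^2
= 100 + 3988
= 4088

4088


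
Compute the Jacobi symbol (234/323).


Compute (234/323) via quadratic reciprocity:
  pull out 2: (2/323) = -1  (since 323 mod 8 = 3)
  reciprocity: (117/323) -> +(323/117)
  reduce: (89/117)
  reciprocity: (89/117) -> +(117/89)
  reduce: (28/89)
  pull out 2: (2/89) = +1  (since 89 mod 8 = 1)
  pull out 2: (2/89) = +1  (since 89 mod 8 = 1)
  reciprocity: (7/89) -> +(89/7)
  reduce: (5/7)
  reciprocity: (5/7) -> +(7/5)
  reduce: (2/5)
  pull out 2: (2/5) = -1  (since 5 mod 8 = 5)
  (1/5) = 1
Product of signs = 1

1
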